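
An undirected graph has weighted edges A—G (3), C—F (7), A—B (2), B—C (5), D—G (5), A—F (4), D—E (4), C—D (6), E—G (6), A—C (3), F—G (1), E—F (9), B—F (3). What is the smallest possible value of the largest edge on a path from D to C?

5

Comparing a few candidate routes:
D→G→A→F→B→C: max(5, 3, 4, 3, 5) = 5
D→G→A→B→C: max(5, 3, 2, 5) = 5
D→G→A→C: max(5, 3, 3) = 5
The minimum achievable maximum is 5.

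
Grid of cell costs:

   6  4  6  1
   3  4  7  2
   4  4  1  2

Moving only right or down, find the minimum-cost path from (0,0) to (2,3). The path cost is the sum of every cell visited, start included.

20

One optimal route is (0,0) → (1,0) → (1,1) → (2,1) → (2,2) → (2,3).
Its cost is 6 + 3 + 4 + 4 + 1 + 2 = 20.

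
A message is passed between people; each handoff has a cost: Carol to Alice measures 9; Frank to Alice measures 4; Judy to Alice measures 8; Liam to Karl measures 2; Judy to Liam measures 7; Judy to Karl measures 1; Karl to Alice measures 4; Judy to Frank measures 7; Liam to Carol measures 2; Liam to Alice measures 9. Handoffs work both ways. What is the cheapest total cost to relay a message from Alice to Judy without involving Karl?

8

Routes from Alice to Judy avoiding Karl:
Alice→Liam→Judy: 9 + 7 = 16
Alice→Carol→Liam→Judy: 9 + 2 + 7 = 18
Alice→Judy: 8
Alice→Frank→Judy: 4 + 7 = 11
Shortest: 8.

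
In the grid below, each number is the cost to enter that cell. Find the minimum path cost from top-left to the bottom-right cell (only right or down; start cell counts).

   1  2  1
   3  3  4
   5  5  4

Best path: r0c0 -> r0c1 -> r0c2 -> r1c2 -> r2c2
Cost: 1 + 2 + 1 + 4 + 4 = 12

12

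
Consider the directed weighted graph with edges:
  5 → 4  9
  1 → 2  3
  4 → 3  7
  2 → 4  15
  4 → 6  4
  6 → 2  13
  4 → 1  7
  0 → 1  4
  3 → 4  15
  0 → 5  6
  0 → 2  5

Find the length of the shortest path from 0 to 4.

Routes from 0 to 4:
0 → 2 → 4: 5 + 15 = 20
0 → 1 → 2 → 4: 4 + 3 + 15 = 22
0 → 5 → 4: 6 + 9 = 15
Shortest: 15.

15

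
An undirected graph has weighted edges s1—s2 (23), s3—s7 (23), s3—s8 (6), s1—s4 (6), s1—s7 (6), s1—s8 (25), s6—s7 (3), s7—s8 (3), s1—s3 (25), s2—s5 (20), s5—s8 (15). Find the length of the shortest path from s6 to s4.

Comparing a few candidate routes:
s6 → s7 → s3 → s1 → s4: 3 + 23 + 25 + 6 = 57
s6 → s7 → s8 → s3 → s1 → s4: 3 + 3 + 6 + 25 + 6 = 43
s6 → s7 → s8 → s1 → s4: 3 + 3 + 25 + 6 = 37
s6 → s7 → s3 → s8 → s1 → s4: 3 + 23 + 6 + 25 + 6 = 63
s6 → s7 → s1 → s4: 3 + 6 + 6 = 15
s6 → s7 → s8 → s5 → s2 → s1 → s4: 3 + 3 + 15 + 20 + 23 + 6 = 70
Shortest: 15.

15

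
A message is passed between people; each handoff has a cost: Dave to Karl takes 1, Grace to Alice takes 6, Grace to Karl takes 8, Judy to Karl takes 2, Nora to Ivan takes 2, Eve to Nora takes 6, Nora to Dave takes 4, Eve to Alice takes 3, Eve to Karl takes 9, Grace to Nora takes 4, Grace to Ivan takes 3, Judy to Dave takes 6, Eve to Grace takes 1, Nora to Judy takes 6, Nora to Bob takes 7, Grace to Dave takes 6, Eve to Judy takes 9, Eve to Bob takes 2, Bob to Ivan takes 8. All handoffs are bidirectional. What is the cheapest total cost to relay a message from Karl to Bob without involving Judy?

10

Checking several routes:
Karl -> Eve -> Bob: 9 + 2 = 11
Karl -> Dave -> Grace -> Eve -> Bob: 1 + 6 + 1 + 2 = 10
Karl -> Grace -> Eve -> Bob: 8 + 1 + 2 = 11
The minimum is 10.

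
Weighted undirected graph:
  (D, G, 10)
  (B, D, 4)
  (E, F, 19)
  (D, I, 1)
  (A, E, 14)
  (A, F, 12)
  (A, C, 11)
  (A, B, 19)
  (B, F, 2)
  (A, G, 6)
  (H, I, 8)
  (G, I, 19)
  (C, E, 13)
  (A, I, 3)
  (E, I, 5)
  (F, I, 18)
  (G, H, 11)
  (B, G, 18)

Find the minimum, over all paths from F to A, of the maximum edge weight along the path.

4

Some routes from F to A:
F -> B -> D -> G -> H -> I -> A: max(2, 4, 10, 11, 8, 3) = 11
F -> B -> D -> I -> E -> C -> A: max(2, 4, 1, 5, 13, 11) = 13
F -> B -> D -> I -> A: max(2, 4, 1, 3) = 4
F -> B -> D -> I -> H -> G -> A: max(2, 4, 1, 8, 11, 6) = 11
F -> B -> D -> G -> A: max(2, 4, 10, 6) = 10
F -> A: max(12) = 12
The minimum achievable maximum is 4.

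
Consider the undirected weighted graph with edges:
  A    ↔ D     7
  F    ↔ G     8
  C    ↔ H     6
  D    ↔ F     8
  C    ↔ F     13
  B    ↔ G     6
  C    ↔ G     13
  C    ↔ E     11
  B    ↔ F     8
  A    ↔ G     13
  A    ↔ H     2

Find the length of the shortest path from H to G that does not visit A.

Paths from H to G avoiding A:
H -> C -> G: 6 + 13 = 19
H -> C -> F -> G: 6 + 13 + 8 = 27
H -> C -> F -> B -> G: 6 + 13 + 8 + 6 = 33
Shortest: 19.

19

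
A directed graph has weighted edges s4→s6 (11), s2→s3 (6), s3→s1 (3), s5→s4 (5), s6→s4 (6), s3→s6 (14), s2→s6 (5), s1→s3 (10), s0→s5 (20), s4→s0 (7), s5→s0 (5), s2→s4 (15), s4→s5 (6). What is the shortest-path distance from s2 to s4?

Paths from s2 to s4:
s2-s6-s4: 5 + 6 = 11
s2-s4: 15
s2-s3-s6-s4: 6 + 14 + 6 = 26
The minimum is 11.

11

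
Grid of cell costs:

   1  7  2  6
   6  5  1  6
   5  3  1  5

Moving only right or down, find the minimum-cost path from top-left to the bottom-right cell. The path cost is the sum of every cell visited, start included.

17

Best path: [0,0] → [0,1] → [0,2] → [1,2] → [2,2] → [2,3]
Cost: 1 + 7 + 2 + 1 + 1 + 5 = 17
(Top row then right column would cost 27.)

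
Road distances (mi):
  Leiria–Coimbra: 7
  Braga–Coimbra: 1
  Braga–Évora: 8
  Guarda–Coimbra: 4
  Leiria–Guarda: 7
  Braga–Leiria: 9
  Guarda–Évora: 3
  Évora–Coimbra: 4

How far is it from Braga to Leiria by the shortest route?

8

A few of the Braga→Leiria routes:
Braga→Leiria: 9
Braga→Coimbra→Leiria: 1 + 7 = 8
Braga→Coimbra→Guarda→Leiria: 1 + 4 + 7 = 12
Best route has total 8 mi.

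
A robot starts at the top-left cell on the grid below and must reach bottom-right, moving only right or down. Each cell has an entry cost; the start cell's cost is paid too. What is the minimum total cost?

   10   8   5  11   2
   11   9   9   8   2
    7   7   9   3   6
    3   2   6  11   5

Take r0c0 → r0c1 → r0c2 → r0c3 → r0c4 → r1c4 → r2c4 → r3c4 for a total of 10 + 8 + 5 + 11 + 2 + 2 + 6 + 5 = 49.

49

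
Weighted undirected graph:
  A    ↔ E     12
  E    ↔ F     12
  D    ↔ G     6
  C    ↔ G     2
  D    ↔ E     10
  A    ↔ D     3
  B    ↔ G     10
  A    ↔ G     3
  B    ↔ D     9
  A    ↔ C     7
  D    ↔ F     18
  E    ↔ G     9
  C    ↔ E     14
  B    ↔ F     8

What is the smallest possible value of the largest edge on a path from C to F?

Comparing a few candidate routes:
C-G-D-B-F: max(2, 6, 9, 8) = 9
C-G-A-D-B-F: max(2, 3, 3, 9, 8) = 9
C-A-D-B-F: max(7, 3, 9, 8) = 9
Best route has worst link 9.

9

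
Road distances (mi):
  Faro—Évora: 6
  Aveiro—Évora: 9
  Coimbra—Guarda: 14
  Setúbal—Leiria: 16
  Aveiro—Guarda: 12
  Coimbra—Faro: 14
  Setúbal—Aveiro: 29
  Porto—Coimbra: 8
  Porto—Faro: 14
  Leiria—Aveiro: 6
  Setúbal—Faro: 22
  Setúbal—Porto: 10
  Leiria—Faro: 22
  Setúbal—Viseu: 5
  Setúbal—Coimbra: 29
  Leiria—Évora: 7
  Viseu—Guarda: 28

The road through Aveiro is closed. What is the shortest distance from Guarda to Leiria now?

41

A few of the Guarda→Leiria routes:
Guarda -> Coimbra -> Faro -> Évora -> Leiria: 14 + 14 + 6 + 7 = 41
Guarda -> Viseu -> Setúbal -> Leiria: 28 + 5 + 16 = 49
Guarda -> Coimbra -> Porto -> Setúbal -> Leiria: 14 + 8 + 10 + 16 = 48
Best route has total 41 mi.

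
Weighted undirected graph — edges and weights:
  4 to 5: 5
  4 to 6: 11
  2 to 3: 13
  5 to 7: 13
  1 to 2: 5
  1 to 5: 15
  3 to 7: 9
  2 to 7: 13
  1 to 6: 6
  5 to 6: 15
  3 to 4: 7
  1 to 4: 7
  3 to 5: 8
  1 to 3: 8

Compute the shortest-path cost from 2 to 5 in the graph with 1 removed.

21

Checking several routes:
2-3-5: 13 + 8 = 21
2-3-4-5: 13 + 7 + 5 = 25
2-7-5: 13 + 13 = 26
2-7-3-5: 13 + 9 + 8 = 30
Shortest: 21.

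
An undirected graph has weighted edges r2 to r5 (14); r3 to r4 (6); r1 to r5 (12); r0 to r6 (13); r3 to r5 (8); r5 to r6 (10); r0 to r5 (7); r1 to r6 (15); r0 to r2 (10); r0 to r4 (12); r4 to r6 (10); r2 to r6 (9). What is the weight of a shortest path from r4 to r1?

25

Checking several routes:
r4 → r3 → r5 → r6 → r1: 6 + 8 + 10 + 15 = 39
r4 → r6 → r5 → r1: 10 + 10 + 12 = 32
r4 → r3 → r5 → r1: 6 + 8 + 12 = 26
r4 → r0 → r5 → r1: 12 + 7 + 12 = 31
r4 → r6 → r1: 10 + 15 = 25
Shortest: 25.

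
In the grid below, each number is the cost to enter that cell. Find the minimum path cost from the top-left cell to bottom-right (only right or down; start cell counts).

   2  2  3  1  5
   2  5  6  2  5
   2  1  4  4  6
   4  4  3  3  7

24

Cheapest: [0,0] → [0,1] → [0,2] → [0,3] → [1,3] → [2,3] → [3,3] → [3,4]
  2 + 2 + 3 + 1 + 2 + 4 + 3 + 7 = 24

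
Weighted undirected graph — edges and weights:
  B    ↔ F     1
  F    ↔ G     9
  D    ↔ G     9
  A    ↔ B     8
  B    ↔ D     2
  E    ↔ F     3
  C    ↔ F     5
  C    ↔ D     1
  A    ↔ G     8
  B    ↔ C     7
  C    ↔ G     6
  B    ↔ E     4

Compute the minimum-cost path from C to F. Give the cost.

4

A few of the C→F routes:
C - F: 5
C - B - E - F: 7 + 4 + 3 = 14
C - B - F: 7 + 1 = 8
C - D - B - F: 1 + 2 + 1 = 4
C - D - B - E - F: 1 + 2 + 4 + 3 = 10
C - G - F: 6 + 9 = 15
Best route has total 4.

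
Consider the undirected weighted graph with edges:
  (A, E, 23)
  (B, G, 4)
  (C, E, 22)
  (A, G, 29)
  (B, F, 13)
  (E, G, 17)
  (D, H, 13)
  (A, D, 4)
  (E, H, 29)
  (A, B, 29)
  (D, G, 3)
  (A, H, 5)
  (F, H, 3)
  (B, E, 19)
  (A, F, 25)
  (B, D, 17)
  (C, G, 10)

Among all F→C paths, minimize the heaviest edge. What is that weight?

10

Some routes from F to C:
F-H-D-G-C: max(3, 13, 3, 10) = 13
F-B-G-C: max(13, 4, 10) = 13
F-H-A-D-G-C: max(3, 5, 4, 3, 10) = 10
Best route has worst link 10.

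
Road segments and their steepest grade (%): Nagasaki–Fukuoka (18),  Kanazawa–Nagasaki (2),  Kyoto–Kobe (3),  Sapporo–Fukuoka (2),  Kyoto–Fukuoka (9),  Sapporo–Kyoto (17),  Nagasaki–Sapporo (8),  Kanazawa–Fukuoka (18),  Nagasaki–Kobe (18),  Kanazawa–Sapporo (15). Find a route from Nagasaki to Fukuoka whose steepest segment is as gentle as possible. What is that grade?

Comparing a few candidate routes:
Nagasaki - Kanazawa - Sapporo - Kyoto - Fukuoka: max(2, 15, 17, 9) = 17
Nagasaki - Sapporo - Fukuoka: max(8, 2) = 8
Nagasaki - Kanazawa - Sapporo - Fukuoka: max(2, 15, 2) = 15
Nagasaki - Sapporo - Kyoto - Fukuoka: max(8, 17, 9) = 17
Smallest bottleneck: 8%.

8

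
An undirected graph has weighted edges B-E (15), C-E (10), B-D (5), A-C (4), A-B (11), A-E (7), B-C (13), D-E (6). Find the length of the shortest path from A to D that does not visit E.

16

Paths from A to D avoiding E:
A→B→D: 11 + 5 = 16
A→C→B→D: 4 + 13 + 5 = 22
The minimum is 16.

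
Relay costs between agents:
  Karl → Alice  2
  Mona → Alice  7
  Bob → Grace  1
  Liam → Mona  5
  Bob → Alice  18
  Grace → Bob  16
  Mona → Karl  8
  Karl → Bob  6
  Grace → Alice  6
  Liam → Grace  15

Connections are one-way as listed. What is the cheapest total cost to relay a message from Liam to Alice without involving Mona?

Paths from Liam to Alice avoiding Mona:
Liam -> Grace -> Alice: 15 + 6 = 21
Liam -> Grace -> Bob -> Alice: 15 + 16 + 18 = 49
Best route has total 21.

21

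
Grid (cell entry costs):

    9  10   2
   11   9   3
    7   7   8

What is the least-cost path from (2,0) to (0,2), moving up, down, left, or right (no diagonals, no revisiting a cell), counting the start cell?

27

Best path: (2,0)→(2,1)→(2,2)→(1,2)→(0,2)
Cost: 7 + 7 + 8 + 3 + 2 = 27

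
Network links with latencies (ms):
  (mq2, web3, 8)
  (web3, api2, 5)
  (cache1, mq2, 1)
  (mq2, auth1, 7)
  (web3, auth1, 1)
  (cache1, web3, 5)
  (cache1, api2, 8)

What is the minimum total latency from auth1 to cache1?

Candidate routes:
auth1 → mq2 → cache1: 7 + 1 = 8
auth1 → mq2 → web3 → api2 → cache1: 7 + 8 + 5 + 8 = 28
auth1 → web3 → api2 → cache1: 1 + 5 + 8 = 14
auth1 → web3 → cache1: 1 + 5 = 6
auth1 → web3 → mq2 → cache1: 1 + 8 + 1 = 10
auth1 → mq2 → web3 → cache1: 7 + 8 + 5 = 20
The minimum is 6 ms.

6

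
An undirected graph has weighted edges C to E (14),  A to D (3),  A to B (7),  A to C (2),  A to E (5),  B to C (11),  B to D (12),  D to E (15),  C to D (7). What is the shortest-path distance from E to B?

12

Some routes from E to B:
E→C→B: 14 + 11 = 25
E→A→C→B: 5 + 2 + 11 = 18
E→A→B: 5 + 7 = 12
E→A→D→B: 5 + 3 + 12 = 20
E→D→A→B: 15 + 3 + 7 = 25
E→C→A→B: 14 + 2 + 7 = 23
Best route has total 12.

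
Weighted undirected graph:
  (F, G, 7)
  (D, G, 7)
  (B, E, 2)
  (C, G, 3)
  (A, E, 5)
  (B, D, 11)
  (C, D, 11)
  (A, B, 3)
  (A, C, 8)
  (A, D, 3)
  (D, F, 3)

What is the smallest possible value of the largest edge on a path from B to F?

3

Checking several routes:
B - A - D - F: max(3, 3, 3) = 3
B - A - C - G - F: max(3, 8, 3, 7) = 8
B - E - A - D - G - F: max(2, 5, 3, 7, 7) = 7
B - A - D - G - F: max(3, 3, 7, 7) = 7
B - E - A - D - F: max(2, 5, 3, 3) = 5
Best route has worst link 3.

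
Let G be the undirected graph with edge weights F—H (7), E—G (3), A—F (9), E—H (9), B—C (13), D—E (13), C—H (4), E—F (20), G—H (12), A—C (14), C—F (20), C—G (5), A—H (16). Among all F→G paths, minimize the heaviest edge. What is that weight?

A few of the F→G routes:
F → H → E → G: max(7, 9, 3) = 9
F → H → C → G: max(7, 4, 5) = 7
F → A → C → H → E → G: max(9, 14, 4, 9, 3) = 14
F → H → G: max(7, 12) = 12
Best route has worst link 7.

7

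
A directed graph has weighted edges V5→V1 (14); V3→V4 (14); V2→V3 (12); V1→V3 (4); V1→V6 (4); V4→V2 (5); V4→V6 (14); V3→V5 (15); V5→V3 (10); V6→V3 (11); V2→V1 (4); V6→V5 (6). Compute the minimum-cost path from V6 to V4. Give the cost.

25

Candidate routes:
V6 - V3 - V4: 11 + 14 = 25
V6 - V5 - V1 - V3 - V4: 6 + 14 + 4 + 14 = 38
V6 - V5 - V3 - V4: 6 + 10 + 14 = 30
Best route has total 25.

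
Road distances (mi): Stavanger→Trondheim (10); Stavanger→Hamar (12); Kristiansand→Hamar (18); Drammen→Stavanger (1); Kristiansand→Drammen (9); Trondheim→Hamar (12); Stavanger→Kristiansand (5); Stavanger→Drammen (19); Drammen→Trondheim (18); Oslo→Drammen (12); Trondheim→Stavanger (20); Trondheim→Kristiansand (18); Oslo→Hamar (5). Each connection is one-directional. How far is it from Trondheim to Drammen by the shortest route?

27

Paths from Trondheim to Drammen:
Trondheim → Stavanger → Drammen: 20 + 19 = 39
Trondheim → Kristiansand → Drammen: 18 + 9 = 27
Trondheim → Stavanger → Kristiansand → Drammen: 20 + 5 + 9 = 34
Best route has total 27 mi.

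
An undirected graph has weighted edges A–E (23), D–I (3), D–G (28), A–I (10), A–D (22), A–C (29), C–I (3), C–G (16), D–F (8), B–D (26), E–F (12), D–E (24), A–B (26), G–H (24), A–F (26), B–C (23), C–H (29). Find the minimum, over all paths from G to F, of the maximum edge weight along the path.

A few of the G→F routes:
G→C→I→D→F: max(16, 3, 3, 8) = 16
G→C→I→A→D→F: max(16, 3, 10, 22, 8) = 22
G→C→I→A→E→F: max(16, 3, 10, 23, 12) = 23
Smallest bottleneck: 16.

16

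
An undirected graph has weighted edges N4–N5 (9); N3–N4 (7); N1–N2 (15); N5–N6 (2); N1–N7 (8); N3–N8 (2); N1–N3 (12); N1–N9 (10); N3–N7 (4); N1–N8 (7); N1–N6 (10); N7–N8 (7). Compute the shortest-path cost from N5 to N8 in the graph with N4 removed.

19

Paths from N5 to N8 avoiding N4:
N5 → N6 → N1 → N3 → N8: 2 + 10 + 12 + 2 = 26
N5 → N6 → N1 → N7 → N8: 2 + 10 + 8 + 7 = 27
N5 → N6 → N1 → N8: 2 + 10 + 7 = 19
N5 → N6 → N1 → N3 → N7 → N8: 2 + 10 + 12 + 4 + 7 = 35
N5 → N6 → N1 → N7 → N3 → N8: 2 + 10 + 8 + 4 + 2 = 26
Shortest: 19.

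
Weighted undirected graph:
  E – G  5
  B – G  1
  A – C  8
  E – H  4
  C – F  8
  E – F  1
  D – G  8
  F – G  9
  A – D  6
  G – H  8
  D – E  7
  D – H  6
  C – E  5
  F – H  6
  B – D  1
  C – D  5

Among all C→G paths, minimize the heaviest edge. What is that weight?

Some routes from C to G:
C -> E -> F -> H -> D -> B -> G: max(5, 1, 6, 6, 1, 1) = 6
C -> D -> B -> G: max(5, 1, 1) = 5
C -> E -> G: max(5, 5) = 5
C -> E -> H -> D -> B -> G: max(5, 4, 6, 1, 1) = 6
C -> D -> H -> F -> E -> G: max(5, 6, 6, 1, 5) = 6
Best route has worst link 5.

5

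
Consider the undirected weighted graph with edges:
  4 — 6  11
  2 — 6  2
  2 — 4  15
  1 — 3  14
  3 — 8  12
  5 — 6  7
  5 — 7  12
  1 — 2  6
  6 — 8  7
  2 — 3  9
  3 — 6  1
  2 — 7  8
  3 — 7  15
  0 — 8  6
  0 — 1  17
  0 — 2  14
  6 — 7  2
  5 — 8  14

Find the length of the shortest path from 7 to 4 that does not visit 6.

Checking several routes:
7→2→4: 8 + 15 = 23
7→3→1→2→4: 15 + 14 + 6 + 15 = 50
7→3→2→4: 15 + 9 + 15 = 39
Shortest: 23.

23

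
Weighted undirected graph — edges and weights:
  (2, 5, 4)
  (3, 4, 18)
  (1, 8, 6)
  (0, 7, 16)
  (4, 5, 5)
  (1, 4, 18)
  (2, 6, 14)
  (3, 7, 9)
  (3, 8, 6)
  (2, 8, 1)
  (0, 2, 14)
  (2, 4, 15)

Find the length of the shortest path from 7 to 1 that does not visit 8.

45

Paths from 7 to 1 avoiding 8:
7 -> 0 -> 2 -> 4 -> 1: 16 + 14 + 15 + 18 = 63
7 -> 3 -> 4 -> 1: 9 + 18 + 18 = 45
7 -> 0 -> 2 -> 5 -> 4 -> 1: 16 + 14 + 4 + 5 + 18 = 57
The minimum is 45.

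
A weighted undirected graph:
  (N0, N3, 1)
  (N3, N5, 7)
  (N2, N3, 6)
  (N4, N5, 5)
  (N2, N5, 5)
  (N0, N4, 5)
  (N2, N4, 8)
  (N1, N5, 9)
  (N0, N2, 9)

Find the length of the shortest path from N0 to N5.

A few of the N0→N5 routes:
N0 → N4 → N5: 5 + 5 = 10
N0 → N2 → N5: 9 + 5 = 14
N0 → N4 → N2 → N5: 5 + 8 + 5 = 18
N0 → N3 → N2 → N5: 1 + 6 + 5 = 12
N0 → N3 → N5: 1 + 7 = 8
Best route has total 8.

8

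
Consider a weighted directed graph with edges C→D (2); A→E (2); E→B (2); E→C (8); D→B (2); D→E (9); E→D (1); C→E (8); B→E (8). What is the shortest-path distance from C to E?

8

Candidate routes:
C → E: 8
C → D → E: 2 + 9 = 11
C → D → B → E: 2 + 2 + 8 = 12
Best route has total 8.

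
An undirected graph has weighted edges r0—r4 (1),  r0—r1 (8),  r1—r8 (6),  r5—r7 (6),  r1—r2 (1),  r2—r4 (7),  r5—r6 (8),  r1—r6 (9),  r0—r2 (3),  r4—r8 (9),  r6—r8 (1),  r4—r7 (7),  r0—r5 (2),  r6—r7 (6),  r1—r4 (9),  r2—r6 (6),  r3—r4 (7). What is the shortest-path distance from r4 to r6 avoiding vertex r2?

10

Checking several routes:
r4 -> r7 -> r6: 7 + 6 = 13
r4 -> r8 -> r6: 9 + 1 = 10
r4 -> r0 -> r5 -> r6: 1 + 2 + 8 = 11
r4 -> r0 -> r1 -> r8 -> r6: 1 + 8 + 6 + 1 = 16
r4 -> r0 -> r5 -> r7 -> r6: 1 + 2 + 6 + 6 = 15
Best route has total 10.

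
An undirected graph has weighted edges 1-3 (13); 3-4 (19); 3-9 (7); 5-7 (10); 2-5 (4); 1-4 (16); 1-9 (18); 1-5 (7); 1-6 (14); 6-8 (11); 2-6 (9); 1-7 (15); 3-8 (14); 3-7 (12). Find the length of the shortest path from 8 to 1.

25

Checking several routes:
8 -> 3 -> 1: 14 + 13 = 27
8 -> 3 -> 7 -> 5 -> 1: 14 + 12 + 10 + 7 = 43
8 -> 6 -> 1: 11 + 14 = 25
8 -> 6 -> 2 -> 5 -> 1: 11 + 9 + 4 + 7 = 31
8 -> 3 -> 7 -> 1: 14 + 12 + 15 = 41
8 -> 3 -> 9 -> 1: 14 + 7 + 18 = 39
Shortest: 25.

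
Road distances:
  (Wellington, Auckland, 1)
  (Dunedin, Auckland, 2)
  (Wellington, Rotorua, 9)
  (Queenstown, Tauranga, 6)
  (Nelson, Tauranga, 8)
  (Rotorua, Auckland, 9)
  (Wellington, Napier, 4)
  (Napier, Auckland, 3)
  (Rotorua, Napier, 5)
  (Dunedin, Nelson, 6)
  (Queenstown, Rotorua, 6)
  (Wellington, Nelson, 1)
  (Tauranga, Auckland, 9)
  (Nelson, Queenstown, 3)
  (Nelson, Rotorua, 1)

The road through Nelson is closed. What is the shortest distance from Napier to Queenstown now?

A few of the Napier→Queenstown routes:
Napier → Auckland → Wellington → Rotorua → Queenstown: 3 + 1 + 9 + 6 = 19
Napier → Rotorua → Queenstown: 5 + 6 = 11
Napier → Auckland → Tauranga → Queenstown: 3 + 9 + 6 = 18
Napier → Wellington → Rotorua → Queenstown: 4 + 9 + 6 = 19
Napier → Auckland → Rotorua → Queenstown: 3 + 9 + 6 = 18
Shortest: 11.

11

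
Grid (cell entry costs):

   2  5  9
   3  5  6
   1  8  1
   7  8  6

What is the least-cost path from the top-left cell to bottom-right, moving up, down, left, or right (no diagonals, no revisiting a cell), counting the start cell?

Best path: (0,0) -> (1,0) -> (2,0) -> (2,1) -> (2,2) -> (3,2)
Cost: 2 + 3 + 1 + 8 + 1 + 6 = 21

21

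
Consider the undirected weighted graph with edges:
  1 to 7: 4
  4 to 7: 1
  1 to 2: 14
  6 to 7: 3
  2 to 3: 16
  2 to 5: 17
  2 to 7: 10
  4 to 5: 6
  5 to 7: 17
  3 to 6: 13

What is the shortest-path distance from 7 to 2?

10

A few of the 7→2 routes:
7 → 6 → 3 → 2: 3 + 13 + 16 = 32
7 → 1 → 2: 4 + 14 = 18
7 → 2: 10
7 → 4 → 5 → 2: 1 + 6 + 17 = 24
The minimum is 10.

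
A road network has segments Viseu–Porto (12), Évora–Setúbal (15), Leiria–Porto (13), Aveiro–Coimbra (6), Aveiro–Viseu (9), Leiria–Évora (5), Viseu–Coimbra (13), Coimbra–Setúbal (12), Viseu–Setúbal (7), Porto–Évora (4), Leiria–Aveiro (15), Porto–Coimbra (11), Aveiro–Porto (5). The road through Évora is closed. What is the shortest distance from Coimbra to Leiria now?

21

A few of the Coimbra→Leiria routes:
Coimbra→Aveiro→Leiria: 6 + 15 = 21
Coimbra→Aveiro→Porto→Leiria: 6 + 5 + 13 = 24
Coimbra→Porto→Aveiro→Leiria: 11 + 5 + 15 = 31
Coimbra→Porto→Leiria: 11 + 13 = 24
Coimbra→Viseu→Aveiro→Leiria: 13 + 9 + 15 = 37
Shortest: 21.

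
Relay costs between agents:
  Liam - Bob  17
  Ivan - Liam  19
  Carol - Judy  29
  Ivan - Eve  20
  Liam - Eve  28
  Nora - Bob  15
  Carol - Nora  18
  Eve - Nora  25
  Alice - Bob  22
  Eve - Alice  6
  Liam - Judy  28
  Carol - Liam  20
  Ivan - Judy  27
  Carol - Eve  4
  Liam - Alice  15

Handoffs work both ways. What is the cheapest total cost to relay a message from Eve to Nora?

A few of the Eve→Nora routes:
Eve→Nora: 25
Eve→Carol→Nora: 4 + 18 = 22
Eve→Alice→Bob→Nora: 6 + 22 + 15 = 43
Best route has total 22.

22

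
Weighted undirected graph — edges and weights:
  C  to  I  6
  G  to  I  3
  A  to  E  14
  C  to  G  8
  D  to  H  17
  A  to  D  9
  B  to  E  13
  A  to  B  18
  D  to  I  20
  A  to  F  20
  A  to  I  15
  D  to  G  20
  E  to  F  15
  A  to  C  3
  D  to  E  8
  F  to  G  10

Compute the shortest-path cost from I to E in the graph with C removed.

Checking several routes:
I - D - A - E: 20 + 9 + 14 = 43
I - A - E: 15 + 14 = 29
I - D - E: 20 + 8 = 28
I - G - D - E: 3 + 20 + 8 = 31
I - G - F - E: 3 + 10 + 15 = 28
I - A - D - E: 15 + 9 + 8 = 32
Shortest: 28.

28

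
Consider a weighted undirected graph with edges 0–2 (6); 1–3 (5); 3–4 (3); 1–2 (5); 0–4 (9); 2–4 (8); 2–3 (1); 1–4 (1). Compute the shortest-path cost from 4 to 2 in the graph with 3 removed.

Routes from 4 to 2 avoiding 3:
4 -> 0 -> 2: 9 + 6 = 15
4 -> 2: 8
4 -> 1 -> 2: 1 + 5 = 6
Shortest: 6.

6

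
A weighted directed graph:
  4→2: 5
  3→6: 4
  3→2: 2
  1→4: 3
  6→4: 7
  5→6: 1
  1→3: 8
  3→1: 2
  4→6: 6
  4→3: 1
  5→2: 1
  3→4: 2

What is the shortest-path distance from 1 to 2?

Some routes from 1 to 2:
1-4-3-2: 3 + 1 + 2 = 6
1-3-4-2: 8 + 2 + 5 = 15
1-4-2: 3 + 5 = 8
1-3-2: 8 + 2 = 10
Best route has total 6.

6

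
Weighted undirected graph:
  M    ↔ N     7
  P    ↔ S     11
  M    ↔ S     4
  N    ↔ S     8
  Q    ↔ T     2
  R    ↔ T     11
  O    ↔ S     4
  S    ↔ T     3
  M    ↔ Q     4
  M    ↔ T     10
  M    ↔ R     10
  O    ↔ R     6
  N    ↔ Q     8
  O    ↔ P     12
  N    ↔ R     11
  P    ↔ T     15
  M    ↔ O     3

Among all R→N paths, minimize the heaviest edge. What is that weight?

7

A few of the R→N routes:
R-O-S-T-Q-N: max(6, 4, 3, 2, 8) = 8
R-O-M-N: max(6, 3, 7) = 7
R-O-S-M-N: max(6, 4, 4, 7) = 7
R-O-S-N: max(6, 4, 8) = 8
R-O-S-T-Q-M-N: max(6, 4, 3, 2, 4, 7) = 7
Smallest bottleneck: 7.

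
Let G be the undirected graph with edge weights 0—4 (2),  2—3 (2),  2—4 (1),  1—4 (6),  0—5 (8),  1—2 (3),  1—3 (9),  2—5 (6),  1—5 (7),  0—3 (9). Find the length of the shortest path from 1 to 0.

Comparing a few candidate routes:
1 -> 3 -> 2 -> 4 -> 0: 9 + 2 + 1 + 2 = 14
1 -> 4 -> 0: 6 + 2 = 8
1 -> 2 -> 3 -> 0: 3 + 2 + 9 = 14
1 -> 2 -> 4 -> 0: 3 + 1 + 2 = 6
1 -> 5 -> 0: 7 + 8 = 15
The minimum is 6.

6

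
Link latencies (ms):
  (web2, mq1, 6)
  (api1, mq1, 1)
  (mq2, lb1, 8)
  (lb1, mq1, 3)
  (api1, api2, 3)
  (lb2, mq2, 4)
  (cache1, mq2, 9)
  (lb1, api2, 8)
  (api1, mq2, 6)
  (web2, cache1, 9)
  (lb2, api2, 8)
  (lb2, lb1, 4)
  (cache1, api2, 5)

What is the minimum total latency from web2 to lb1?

Checking several routes:
web2 → mq1 → lb1: 6 + 3 = 9
web2 → mq1 → api1 → api2 → lb1: 6 + 1 + 3 + 8 = 18
web2 → mq1 → api1 → mq2 → lb2 → lb1: 6 + 1 + 6 + 4 + 4 = 21
Best route has total 9 ms.

9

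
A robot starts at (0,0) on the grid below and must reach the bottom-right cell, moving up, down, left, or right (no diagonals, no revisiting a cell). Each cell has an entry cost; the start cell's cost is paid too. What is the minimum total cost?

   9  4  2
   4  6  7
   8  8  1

Cheapest: [0,0] -> [0,1] -> [0,2] -> [1,2] -> [2,2]
  9 + 4 + 2 + 7 + 1 = 23

23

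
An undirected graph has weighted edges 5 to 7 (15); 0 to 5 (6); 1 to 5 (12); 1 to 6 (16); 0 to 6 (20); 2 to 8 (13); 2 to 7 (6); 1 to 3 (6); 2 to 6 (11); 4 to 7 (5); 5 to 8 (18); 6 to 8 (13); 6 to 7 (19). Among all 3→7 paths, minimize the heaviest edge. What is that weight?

15

Some routes from 3 to 7:
3 → 1 → 6 → 8 → 2 → 7: max(6, 16, 13, 13, 6) = 16
3 → 1 → 5 → 7: max(6, 12, 15) = 15
3 → 1 → 6 → 8 → 5 → 7: max(6, 16, 13, 18, 15) = 18
3 → 1 → 6 → 2 → 8 → 5 → 7: max(6, 16, 11, 13, 18, 15) = 18
3 → 1 → 6 → 2 → 7: max(6, 16, 11, 6) = 16
Best route has worst link 15.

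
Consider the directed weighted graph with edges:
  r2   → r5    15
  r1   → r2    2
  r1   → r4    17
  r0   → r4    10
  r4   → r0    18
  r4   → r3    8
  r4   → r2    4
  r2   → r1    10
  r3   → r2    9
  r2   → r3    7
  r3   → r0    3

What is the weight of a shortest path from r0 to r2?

14

Routes from r0 to r2:
r0 -> r4 -> r3 -> r2: 10 + 8 + 9 = 27
r0 -> r4 -> r2: 10 + 4 = 14
Best route has total 14.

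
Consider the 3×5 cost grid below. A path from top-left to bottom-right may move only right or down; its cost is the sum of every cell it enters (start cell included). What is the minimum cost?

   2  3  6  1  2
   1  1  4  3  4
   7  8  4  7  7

22

Best path: (0,0) (1,0) (1,1) (1,2) (1,3) (1,4) (2,4)
Cost: 2 + 1 + 1 + 4 + 3 + 4 + 7 = 22
For comparison, the top-then-right route costs 25.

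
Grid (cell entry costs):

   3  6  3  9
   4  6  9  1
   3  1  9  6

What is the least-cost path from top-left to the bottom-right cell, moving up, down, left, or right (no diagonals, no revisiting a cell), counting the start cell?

26

Path r0c0 -> r1c0 -> r2c0 -> r2c1 -> r2c2 -> r2c3: 3 + 4 + 3 + 1 + 9 + 6 = 26.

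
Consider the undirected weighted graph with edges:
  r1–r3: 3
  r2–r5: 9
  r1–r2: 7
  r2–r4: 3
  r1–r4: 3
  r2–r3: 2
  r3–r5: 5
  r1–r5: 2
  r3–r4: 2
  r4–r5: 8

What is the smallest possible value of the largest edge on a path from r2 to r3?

2

Checking several routes:
r2 - r4 - r1 - r3: max(3, 3, 3) = 3
r2 - r4 - r3: max(3, 2) = 3
r2 - r3: max(2) = 2
Best route has worst link 2.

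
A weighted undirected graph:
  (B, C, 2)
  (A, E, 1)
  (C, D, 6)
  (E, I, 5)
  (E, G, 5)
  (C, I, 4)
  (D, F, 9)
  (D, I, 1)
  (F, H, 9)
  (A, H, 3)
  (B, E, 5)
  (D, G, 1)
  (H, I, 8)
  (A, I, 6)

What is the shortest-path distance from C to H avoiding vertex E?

A few of the C→H routes:
C→D→I→A→H: 6 + 1 + 6 + 3 = 16
C→I→H: 4 + 8 = 12
C→D→I→H: 6 + 1 + 8 = 15
C→I→A→H: 4 + 6 + 3 = 13
The minimum is 12.

12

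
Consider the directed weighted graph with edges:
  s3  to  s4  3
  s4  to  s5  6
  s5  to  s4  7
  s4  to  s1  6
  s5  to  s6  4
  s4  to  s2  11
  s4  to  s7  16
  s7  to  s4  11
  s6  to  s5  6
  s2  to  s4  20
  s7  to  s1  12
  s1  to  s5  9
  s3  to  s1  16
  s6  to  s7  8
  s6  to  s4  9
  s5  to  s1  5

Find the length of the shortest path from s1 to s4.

16

Routes from s1 to s4:
s1 -> s5 -> s6 -> s4: 9 + 4 + 9 = 22
s1 -> s5 -> s6 -> s7 -> s4: 9 + 4 + 8 + 11 = 32
s1 -> s5 -> s4: 9 + 7 = 16
Shortest: 16.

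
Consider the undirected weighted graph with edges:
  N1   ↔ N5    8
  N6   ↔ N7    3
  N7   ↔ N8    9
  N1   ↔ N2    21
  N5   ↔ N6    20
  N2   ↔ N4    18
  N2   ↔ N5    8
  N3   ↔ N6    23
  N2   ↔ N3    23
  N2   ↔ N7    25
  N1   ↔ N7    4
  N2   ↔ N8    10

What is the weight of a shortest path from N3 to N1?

Comparing a few candidate routes:
N3 - N2 - N1: 23 + 21 = 44
N3 - N2 - N5 - N1: 23 + 8 + 8 = 39
N3 - N6 - N7 - N1: 23 + 3 + 4 = 30
N3 - N2 - N8 - N7 - N1: 23 + 10 + 9 + 4 = 46
Shortest: 30.

30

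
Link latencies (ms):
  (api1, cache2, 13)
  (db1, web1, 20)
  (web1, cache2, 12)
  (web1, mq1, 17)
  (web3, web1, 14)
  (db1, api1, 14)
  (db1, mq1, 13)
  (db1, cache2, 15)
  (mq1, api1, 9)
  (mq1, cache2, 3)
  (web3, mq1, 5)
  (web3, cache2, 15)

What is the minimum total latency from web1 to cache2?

12

Comparing a few candidate routes:
web1 → web3 → mq1 → cache2: 14 + 5 + 3 = 22
web1 → cache2: 12
web1 → mq1 → cache2: 17 + 3 = 20
The minimum is 12 ms.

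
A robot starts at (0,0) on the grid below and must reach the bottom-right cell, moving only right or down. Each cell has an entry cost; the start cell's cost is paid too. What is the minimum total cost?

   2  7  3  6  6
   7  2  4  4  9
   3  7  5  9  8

Take (0,0)→(0,1)→(1,1)→(1,2)→(1,3)→(1,4)→(2,4) for a total of 2 + 7 + 2 + 4 + 4 + 9 + 8 = 36.

36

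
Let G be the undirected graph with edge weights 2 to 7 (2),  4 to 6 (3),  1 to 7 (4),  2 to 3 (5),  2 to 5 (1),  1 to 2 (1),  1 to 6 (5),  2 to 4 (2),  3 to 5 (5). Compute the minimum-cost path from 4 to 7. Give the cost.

Routes from 4 to 7:
4→2→7: 2 + 2 = 4
4→6→1→2→7: 3 + 5 + 1 + 2 = 11
4→2→1→7: 2 + 1 + 4 = 7
4→6→1→7: 3 + 5 + 4 = 12
Best route has total 4.

4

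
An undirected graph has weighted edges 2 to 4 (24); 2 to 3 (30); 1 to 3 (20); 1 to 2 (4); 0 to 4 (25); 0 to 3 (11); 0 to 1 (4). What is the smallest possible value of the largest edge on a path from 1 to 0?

4

Candidate routes:
1 → 3 → 2 → 4 → 0: max(20, 30, 24, 25) = 30
1 → 0: max(4) = 4
1 → 2 → 4 → 0: max(4, 24, 25) = 25
1 → 2 → 3 → 0: max(4, 30, 11) = 30
1 → 3 → 0: max(20, 11) = 20
The minimum achievable maximum is 4.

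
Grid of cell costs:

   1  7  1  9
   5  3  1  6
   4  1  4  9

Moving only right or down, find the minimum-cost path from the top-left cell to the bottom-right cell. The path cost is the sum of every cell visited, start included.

23

Cheapest: r0c0→r0c1→r0c2→r1c2→r2c2→r2c3
  1 + 7 + 1 + 1 + 4 + 9 = 23
(Top row then right column would cost 33.)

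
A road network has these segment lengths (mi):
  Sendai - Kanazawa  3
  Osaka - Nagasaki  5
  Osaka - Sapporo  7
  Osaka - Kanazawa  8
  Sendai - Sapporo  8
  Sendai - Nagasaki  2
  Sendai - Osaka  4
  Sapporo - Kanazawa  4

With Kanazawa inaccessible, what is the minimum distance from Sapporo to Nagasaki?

Candidate routes:
Sapporo→Sendai→Nagasaki: 8 + 2 = 10
Sapporo→Sendai→Osaka→Nagasaki: 8 + 4 + 5 = 17
Sapporo→Osaka→Nagasaki: 7 + 5 = 12
Sapporo→Osaka→Sendai→Nagasaki: 7 + 4 + 2 = 13
The minimum is 10 mi.

10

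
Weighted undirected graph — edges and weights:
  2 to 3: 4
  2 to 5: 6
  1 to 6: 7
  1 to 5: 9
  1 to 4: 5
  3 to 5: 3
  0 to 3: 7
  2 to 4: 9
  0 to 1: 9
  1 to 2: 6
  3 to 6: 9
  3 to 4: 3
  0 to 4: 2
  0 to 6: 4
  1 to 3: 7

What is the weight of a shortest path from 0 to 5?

8

A few of the 0→5 routes:
0 → 4 → 3 → 2 → 5: 2 + 3 + 4 + 6 = 15
0 → 4 → 3 → 5: 2 + 3 + 3 = 8
0 → 6 → 3 → 5: 4 + 9 + 3 = 16
0 → 3 → 5: 7 + 3 = 10
Best route has total 8.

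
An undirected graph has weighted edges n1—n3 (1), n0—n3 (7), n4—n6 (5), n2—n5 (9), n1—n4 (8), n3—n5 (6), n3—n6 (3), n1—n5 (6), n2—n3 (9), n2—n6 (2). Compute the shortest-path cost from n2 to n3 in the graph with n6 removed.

Candidate routes:
n2 - n3: 9
n2 - n5 - n1 - n3: 9 + 6 + 1 = 16
n2 - n5 - n3: 9 + 6 = 15
The minimum is 9.

9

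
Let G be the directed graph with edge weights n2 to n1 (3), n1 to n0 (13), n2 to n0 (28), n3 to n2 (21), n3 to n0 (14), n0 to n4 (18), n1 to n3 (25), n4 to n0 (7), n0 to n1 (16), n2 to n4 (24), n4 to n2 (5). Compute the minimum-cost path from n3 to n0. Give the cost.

Candidate routes:
n3 -> n2 -> n1 -> n0: 21 + 3 + 13 = 37
n3 -> n0: 14
n3 -> n2 -> n4 -> n0: 21 + 24 + 7 = 52
n3 -> n2 -> n0: 21 + 28 = 49
The minimum is 14.

14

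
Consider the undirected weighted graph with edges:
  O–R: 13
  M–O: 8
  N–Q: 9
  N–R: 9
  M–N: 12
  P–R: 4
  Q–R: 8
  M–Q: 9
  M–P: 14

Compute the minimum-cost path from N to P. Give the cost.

13

Comparing a few candidate routes:
N -> R -> P: 9 + 4 = 13
N -> Q -> M -> P: 9 + 9 + 14 = 32
N -> Q -> R -> P: 9 + 8 + 4 = 21
N -> M -> Q -> R -> P: 12 + 9 + 8 + 4 = 33
N -> M -> O -> R -> P: 12 + 8 + 13 + 4 = 37
N -> M -> P: 12 + 14 = 26
The minimum is 13.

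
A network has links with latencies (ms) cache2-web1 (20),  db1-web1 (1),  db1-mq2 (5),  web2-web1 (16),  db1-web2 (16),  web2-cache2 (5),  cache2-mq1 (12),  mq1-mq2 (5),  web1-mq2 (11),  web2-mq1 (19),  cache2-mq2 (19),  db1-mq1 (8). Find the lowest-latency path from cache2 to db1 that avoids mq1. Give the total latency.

21

Checking several routes:
cache2 - web2 - web1 - db1: 5 + 16 + 1 = 22
cache2 - web1 - db1: 20 + 1 = 21
cache2 - web2 - db1: 5 + 16 = 21
Shortest: 21 ms.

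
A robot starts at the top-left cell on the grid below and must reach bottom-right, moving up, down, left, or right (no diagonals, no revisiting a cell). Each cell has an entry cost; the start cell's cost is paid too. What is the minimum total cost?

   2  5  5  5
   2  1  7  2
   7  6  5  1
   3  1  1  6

Cheapest: [0,0] [1,0] [1,1] [2,1] [3,1] [3,2] [3,3]
  2 + 2 + 1 + 6 + 1 + 1 + 6 = 19

19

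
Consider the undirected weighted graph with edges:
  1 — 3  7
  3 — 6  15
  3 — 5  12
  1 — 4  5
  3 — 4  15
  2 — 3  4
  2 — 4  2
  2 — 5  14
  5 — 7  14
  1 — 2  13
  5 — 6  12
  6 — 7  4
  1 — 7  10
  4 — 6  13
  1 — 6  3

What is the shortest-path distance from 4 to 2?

Some routes from 4 to 2:
4 -> 1 -> 2: 5 + 13 = 18
4 -> 2: 2
4 -> 3 -> 2: 15 + 4 = 19
4 -> 1 -> 3 -> 2: 5 + 7 + 4 = 16
Best route has total 2.

2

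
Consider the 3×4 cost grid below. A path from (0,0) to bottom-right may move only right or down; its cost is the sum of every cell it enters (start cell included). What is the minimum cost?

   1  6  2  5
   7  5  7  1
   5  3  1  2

Best path: r0c0→r0c1→r0c2→r0c3→r1c3→r2c3
Cost: 1 + 6 + 2 + 5 + 1 + 2 = 17

17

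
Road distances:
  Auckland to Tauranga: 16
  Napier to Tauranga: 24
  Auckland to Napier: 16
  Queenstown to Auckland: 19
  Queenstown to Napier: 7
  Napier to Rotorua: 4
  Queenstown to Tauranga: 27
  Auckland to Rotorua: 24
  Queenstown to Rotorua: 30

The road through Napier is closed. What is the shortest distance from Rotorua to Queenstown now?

30

Routes from Rotorua to Queenstown avoiding Napier:
Rotorua → Auckland → Queenstown: 24 + 19 = 43
Rotorua → Auckland → Tauranga → Queenstown: 24 + 16 + 27 = 67
Rotorua → Queenstown: 30
Shortest: 30.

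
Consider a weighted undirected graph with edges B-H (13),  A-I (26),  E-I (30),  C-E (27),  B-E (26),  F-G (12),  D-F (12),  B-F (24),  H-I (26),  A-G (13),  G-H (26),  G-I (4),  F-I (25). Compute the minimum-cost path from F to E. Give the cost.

Checking several routes:
F → I → E: 25 + 30 = 55
F → G → I → E: 12 + 4 + 30 = 46
F → B → E: 24 + 26 = 50
Shortest: 46.

46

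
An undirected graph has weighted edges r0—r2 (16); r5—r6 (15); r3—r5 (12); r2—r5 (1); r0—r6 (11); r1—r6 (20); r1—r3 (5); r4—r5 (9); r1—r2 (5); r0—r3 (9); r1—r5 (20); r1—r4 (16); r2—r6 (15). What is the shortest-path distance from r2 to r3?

Some routes from r2 to r3:
r2-r5-r3: 1 + 12 = 13
r2-r0-r3: 16 + 9 = 25
r2-r1-r3: 5 + 5 = 10
The minimum is 10.

10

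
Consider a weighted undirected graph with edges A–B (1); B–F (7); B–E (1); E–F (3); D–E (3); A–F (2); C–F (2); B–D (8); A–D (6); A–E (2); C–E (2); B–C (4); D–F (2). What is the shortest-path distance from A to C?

4

Some routes from A to C:
A → F → C: 2 + 2 = 4
A → B → E → C: 1 + 1 + 2 = 4
A → E → F → C: 2 + 3 + 2 = 7
A → B → C: 1 + 4 = 5
A → E → C: 2 + 2 = 4
The minimum is 4.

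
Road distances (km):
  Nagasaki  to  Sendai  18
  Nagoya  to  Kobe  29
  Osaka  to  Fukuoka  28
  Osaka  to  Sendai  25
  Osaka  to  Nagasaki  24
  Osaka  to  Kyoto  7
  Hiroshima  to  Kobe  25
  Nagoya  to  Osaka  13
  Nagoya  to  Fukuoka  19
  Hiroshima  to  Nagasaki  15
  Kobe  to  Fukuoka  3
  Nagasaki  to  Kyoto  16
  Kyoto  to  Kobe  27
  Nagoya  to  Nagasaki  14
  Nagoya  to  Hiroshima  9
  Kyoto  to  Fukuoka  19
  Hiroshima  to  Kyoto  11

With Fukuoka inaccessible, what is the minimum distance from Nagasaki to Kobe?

40

A few of the Nagasaki→Kobe routes:
Nagasaki → Hiroshima → Kobe: 15 + 25 = 40
Nagasaki → Kyoto → Hiroshima → Kobe: 16 + 11 + 25 = 52
Nagasaki → Kyoto → Kobe: 16 + 27 = 43
Nagasaki → Hiroshima → Nagoya → Kobe: 15 + 9 + 29 = 53
Nagasaki → Nagoya → Hiroshima → Kobe: 14 + 9 + 25 = 48
Nagasaki → Nagoya → Kobe: 14 + 29 = 43
The minimum is 40 km.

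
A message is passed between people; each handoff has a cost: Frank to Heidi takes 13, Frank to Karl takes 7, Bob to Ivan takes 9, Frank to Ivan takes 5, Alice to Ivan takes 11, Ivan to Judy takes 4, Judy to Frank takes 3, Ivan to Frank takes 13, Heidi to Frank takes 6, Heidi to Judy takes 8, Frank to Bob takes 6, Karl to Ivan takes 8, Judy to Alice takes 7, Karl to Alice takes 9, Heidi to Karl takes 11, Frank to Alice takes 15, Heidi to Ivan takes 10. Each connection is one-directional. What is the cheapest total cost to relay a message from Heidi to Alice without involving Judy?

Comparing a few candidate routes:
Heidi-Frank-Alice: 6 + 15 = 21
Heidi-Frank-Karl-Alice: 6 + 7 + 9 = 22
Heidi-Karl-Alice: 11 + 9 = 20
Heidi-Ivan-Frank-Karl-Alice: 10 + 13 + 7 + 9 = 39
Heidi-Ivan-Frank-Alice: 10 + 13 + 15 = 38
The minimum is 20.

20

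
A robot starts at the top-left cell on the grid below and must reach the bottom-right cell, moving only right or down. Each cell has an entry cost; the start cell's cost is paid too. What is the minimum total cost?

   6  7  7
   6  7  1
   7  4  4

24

Path r0c0 r1c0 r1c1 r1c2 r2c2: 6 + 6 + 7 + 1 + 4 = 24.
For comparison, the top-then-right route costs 25.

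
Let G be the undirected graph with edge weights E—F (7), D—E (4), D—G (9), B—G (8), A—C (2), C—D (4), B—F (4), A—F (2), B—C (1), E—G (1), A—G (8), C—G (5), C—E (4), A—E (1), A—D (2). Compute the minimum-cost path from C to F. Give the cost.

4

A few of the C→F routes:
C→A→F: 2 + 2 = 4
C→B→F: 1 + 4 = 5
C→E→A→F: 4 + 1 + 2 = 7
Shortest: 4.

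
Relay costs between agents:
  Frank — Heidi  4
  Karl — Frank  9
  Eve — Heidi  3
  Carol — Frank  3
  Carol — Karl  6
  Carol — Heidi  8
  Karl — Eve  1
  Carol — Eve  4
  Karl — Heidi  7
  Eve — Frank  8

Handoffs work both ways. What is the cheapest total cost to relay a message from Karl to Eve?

A few of the Karl→Eve routes:
Karl → Carol → Eve: 6 + 4 = 10
Karl → Heidi → Eve: 7 + 3 = 10
Karl → Eve: 1
Karl → Frank → Carol → Eve: 9 + 3 + 4 = 16
Best route has total 1.

1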